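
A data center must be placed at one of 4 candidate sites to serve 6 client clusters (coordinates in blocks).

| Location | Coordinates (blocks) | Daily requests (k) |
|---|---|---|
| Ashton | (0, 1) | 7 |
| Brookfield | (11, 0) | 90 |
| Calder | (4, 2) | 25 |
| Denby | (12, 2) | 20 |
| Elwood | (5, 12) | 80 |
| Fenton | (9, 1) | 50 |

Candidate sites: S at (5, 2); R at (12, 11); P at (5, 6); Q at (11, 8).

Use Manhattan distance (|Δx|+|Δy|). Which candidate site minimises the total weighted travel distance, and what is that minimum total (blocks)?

Total weighted distance at each candidate:
  S (5, 2): total = 1977
  R (12, 11): total = 3129
  P (5, 6): total = 2425
  Q (11, 8): total = 2561
Minimum is at S with total 1977 blocks.

S, total 1977 blocks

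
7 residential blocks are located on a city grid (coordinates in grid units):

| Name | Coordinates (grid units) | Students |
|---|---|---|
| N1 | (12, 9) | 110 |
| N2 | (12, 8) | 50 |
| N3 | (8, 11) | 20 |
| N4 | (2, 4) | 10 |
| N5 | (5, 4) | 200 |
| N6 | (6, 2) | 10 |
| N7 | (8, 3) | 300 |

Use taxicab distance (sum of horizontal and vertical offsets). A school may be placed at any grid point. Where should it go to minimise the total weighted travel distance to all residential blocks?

Manhattan distance separates: Σwᵢ(|x−xᵢ|+|y−yᵢ|) = Σwᵢ|x−xᵢ| + Σwᵢ|y−yᵢ|, so x and y are optimised independently as 1-D weighted medians.
Total weight W = 700; half = 350.
x-coordinate, sorted with cumulative weight:
  x=2 (N4, w=10) cum 10
  x=5 (N5, w=200) cum 210
  x=6 (N6, w=10) cum 220
  x=8 (N3, w=20) cum 240
  x=8 (N7, w=300) cum 540  ← median
  x=12 (N1, w=110) cum 650
  x=12 (N2, w=50) cum 700
⇒ x* = 8
y-coordinate, sorted with cumulative weight:
  y=2 (N6, w=10) cum 10
  y=3 (N7, w=300) cum 310
  y=4 (N4, w=10) cum 320
  y=4 (N5, w=200) cum 520  ← median
  y=8 (N2, w=50) cum 570
  y=9 (N1, w=110) cum 680
  y=11 (N3, w=20) cum 700
⇒ y* = 4

(8, 4)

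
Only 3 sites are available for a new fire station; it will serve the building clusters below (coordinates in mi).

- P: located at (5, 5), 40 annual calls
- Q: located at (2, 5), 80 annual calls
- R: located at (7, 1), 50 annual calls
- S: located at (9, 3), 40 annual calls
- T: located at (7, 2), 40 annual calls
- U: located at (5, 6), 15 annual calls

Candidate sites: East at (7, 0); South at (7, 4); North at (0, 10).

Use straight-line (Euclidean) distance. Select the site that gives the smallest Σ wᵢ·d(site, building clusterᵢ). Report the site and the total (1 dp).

South, total 859.2 mi

Total weighted distance at each candidate:
  East (7, 0): total = 1150.2
  South (7, 4): total = 859.2
  North (0, 10): total = 2261.1
Minimum is at South with total 859.2 mi.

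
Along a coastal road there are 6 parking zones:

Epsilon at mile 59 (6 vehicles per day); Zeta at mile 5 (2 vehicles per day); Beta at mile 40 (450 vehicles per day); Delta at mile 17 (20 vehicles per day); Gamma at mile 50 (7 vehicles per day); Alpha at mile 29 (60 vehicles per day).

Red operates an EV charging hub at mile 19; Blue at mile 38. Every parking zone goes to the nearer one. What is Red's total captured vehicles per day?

22

The indifferent point is the midpoint (19+38)/2 = 28.5; parking zones left of it (closer to Red at 19) go to Red, those right go to Blue.
  Zeta at 5 (w=2) → Red
  Delta at 17 (w=20) → Red
  Alpha at 29 (w=60) → Blue
  Beta at 40 (w=450) → Blue
  Gamma at 50 (w=7) → Blue
  Epsilon at 59 (w=6) → Blue
Red captures 22; Blue captures 523.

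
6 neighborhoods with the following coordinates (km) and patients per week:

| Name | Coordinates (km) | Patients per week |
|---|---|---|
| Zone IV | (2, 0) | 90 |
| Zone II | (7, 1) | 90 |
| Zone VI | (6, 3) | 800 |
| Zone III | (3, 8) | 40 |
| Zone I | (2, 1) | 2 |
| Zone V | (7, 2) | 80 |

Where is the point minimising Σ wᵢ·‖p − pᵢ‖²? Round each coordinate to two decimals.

(5.71, 2.70)

The minimiser of Σwᵢ‖p−pᵢ‖² is the weighted centroid p* = (Σwᵢpᵢ)/(Σwᵢ).
Σwᵢ = 1102.
Σwᵢxᵢ = 90·2 + 90·7 + 800·6 + 40·3 + 2·2 + 80·7 = 6294.
Σwᵢyᵢ = 90·0 + 90·1 + 800·3 + 40·8 + 2·1 + 80·2 = 2972.
x* = 6294/1102 = 5.71, y* = 2972/1102 = 2.70.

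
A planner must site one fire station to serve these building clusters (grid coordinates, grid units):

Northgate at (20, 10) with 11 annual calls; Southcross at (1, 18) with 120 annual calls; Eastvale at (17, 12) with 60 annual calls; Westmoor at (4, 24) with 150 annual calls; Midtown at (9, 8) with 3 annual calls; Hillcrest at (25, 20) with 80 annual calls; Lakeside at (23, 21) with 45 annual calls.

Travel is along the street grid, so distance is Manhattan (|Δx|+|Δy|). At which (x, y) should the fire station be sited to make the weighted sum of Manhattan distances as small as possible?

(4, 20)

Manhattan distance separates: Σwᵢ(|x−xᵢ|+|y−yᵢ|) = Σwᵢ|x−xᵢ| + Σwᵢ|y−yᵢ|, so x and y are optimised independently as 1-D weighted medians.
Total weight W = 469; half = 234.5.
x-coordinate, sorted with cumulative weight:
  x=1 (Southcross, w=120) cum 120
  x=4 (Westmoor, w=150) cum 270  ← median
  x=9 (Midtown, w=3) cum 273
  x=17 (Eastvale, w=60) cum 333
  x=20 (Northgate, w=11) cum 344
  x=23 (Lakeside, w=45) cum 389
  x=25 (Hillcrest, w=80) cum 469
⇒ x* = 4
y-coordinate, sorted with cumulative weight:
  y=8 (Midtown, w=3) cum 3
  y=10 (Northgate, w=11) cum 14
  y=12 (Eastvale, w=60) cum 74
  y=18 (Southcross, w=120) cum 194
  y=20 (Hillcrest, w=80) cum 274  ← median
  y=21 (Lakeside, w=45) cum 319
  y=24 (Westmoor, w=150) cum 469
⇒ y* = 20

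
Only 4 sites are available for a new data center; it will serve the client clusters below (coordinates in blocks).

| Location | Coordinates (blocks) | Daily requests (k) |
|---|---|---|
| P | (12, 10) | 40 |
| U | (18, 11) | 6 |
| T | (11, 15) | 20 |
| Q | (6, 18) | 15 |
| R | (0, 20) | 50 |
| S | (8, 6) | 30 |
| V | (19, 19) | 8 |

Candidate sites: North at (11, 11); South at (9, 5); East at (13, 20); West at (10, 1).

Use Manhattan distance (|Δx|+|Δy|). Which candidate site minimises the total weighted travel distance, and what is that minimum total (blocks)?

Total weighted distance at each candidate:
  North (11, 11): total = 1750
  South (9, 5): total = 2342
  East (13, 20): total = 2075
  West (10, 1): total = 3039
Minimum is at North with total 1750 blocks.

North, total 1750 blocks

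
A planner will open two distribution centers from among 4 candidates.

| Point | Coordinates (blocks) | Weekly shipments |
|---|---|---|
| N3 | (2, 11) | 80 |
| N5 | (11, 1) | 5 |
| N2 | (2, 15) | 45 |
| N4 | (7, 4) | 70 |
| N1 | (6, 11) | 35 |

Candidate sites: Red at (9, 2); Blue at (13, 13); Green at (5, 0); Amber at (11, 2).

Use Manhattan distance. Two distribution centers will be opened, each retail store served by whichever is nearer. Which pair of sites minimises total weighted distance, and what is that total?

{Red, Blue}, total 2235

Evaluate every pair (each demand assigned to the nearer of the two):
  {Red, Blue}: total = 2235
  {Blue, Amber}: total = 2365
  {Blue, Green}: total = 2395
  {Red, Green}: total = 2645
  {Green, Amber}: total = 2775
  {Red, Amber}: total = 2885
Best pair: {Red, Blue} with total 2235.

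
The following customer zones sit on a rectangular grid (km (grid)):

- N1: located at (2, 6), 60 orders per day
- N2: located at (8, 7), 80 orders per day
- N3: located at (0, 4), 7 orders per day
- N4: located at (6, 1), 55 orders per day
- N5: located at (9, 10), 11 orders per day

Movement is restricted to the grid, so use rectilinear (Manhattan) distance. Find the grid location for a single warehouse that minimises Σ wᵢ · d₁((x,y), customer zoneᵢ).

Manhattan distance separates: Σwᵢ(|x−xᵢ|+|y−yᵢ|) = Σwᵢ|x−xᵢ| + Σwᵢ|y−yᵢ|, so x and y are optimised independently as 1-D weighted medians.
Total weight W = 213; half = 106.5.
x-coordinate, sorted with cumulative weight:
  x=0 (N3, w=7) cum 7
  x=2 (N1, w=60) cum 67
  x=6 (N4, w=55) cum 122  ← median
  x=8 (N2, w=80) cum 202
  x=9 (N5, w=11) cum 213
⇒ x* = 6
y-coordinate, sorted with cumulative weight:
  y=1 (N4, w=55) cum 55
  y=4 (N3, w=7) cum 62
  y=6 (N1, w=60) cum 122  ← median
  y=7 (N2, w=80) cum 202
  y=10 (N5, w=11) cum 213
⇒ y* = 6

(6, 6)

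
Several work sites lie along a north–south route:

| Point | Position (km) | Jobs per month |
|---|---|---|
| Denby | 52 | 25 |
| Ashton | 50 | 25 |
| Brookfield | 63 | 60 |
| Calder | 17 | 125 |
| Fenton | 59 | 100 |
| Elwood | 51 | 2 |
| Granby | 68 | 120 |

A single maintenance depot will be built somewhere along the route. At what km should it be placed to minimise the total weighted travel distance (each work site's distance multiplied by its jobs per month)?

For a sum of weighted absolute distances on a line, the optimum is the weighted median (not the mean). Total weight W = 457; half-weight = 228.5.
Sort by position and accumulate weight:
  km 17 (Calder, w=125) → cum 125
  km 50 (Ashton, w=25) → cum 150
  km 51 (Elwood, w=2) → cum 152
  km 52 (Denby, w=25) → cum 177
  km 59 (Fenton, w=100) → cum 277  ≥ 228.5 → median here
  km 63 (Brookfield, w=60) → cum 337
  km 68 (Granby, w=120) → cum 457
Optimal location: km 59.

x = 59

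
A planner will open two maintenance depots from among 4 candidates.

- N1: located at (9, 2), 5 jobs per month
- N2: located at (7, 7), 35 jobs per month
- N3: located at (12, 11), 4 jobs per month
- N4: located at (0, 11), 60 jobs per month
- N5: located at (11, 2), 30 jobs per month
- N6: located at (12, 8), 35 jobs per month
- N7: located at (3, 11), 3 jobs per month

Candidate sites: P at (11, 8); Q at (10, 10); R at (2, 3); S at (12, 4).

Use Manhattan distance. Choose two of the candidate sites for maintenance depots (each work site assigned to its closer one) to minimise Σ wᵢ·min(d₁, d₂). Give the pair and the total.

Evaluate every pair (each demand assigned to the nearer of the two):
  {P, R}: total = 1073
  {P, Q}: total = 1126
  {Q, S}: total = 1161
  {R, S}: total = 1190
  {P, S}: total = 1214
  {Q, R}: total = 1296
Best pair: {P, R} with total 1073.

{P, R}, total 1073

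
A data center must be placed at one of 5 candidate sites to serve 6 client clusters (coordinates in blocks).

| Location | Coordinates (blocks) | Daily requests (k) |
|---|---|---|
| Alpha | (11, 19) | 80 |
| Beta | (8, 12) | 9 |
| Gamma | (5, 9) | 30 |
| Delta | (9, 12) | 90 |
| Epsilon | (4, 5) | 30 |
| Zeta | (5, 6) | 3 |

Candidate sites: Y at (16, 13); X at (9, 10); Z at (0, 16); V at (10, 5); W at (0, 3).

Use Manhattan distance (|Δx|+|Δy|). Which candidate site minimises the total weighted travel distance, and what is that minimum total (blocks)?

X, total 1561 blocks

Total weighted distance at each candidate:
  Y (16, 13): total = 2785
  X (9, 10): total = 1561
  Z (0, 16): total = 3253
  V (10, 5): total = 2469
  W (0, 3): total = 4467
Minimum is at X with total 1561 blocks.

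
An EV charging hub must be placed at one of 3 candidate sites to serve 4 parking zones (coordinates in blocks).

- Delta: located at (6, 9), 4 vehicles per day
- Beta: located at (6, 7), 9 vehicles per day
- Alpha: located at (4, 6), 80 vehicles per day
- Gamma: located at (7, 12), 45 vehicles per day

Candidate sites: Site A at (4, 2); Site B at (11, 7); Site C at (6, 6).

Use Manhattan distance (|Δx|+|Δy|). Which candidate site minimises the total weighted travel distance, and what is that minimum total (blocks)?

Total weighted distance at each candidate:
  Site A (4, 2): total = 1004
  Site B (11, 7): total = 1118
  Site C (6, 6): total = 496
Minimum is at Site C with total 496 blocks.

Site C, total 496 blocks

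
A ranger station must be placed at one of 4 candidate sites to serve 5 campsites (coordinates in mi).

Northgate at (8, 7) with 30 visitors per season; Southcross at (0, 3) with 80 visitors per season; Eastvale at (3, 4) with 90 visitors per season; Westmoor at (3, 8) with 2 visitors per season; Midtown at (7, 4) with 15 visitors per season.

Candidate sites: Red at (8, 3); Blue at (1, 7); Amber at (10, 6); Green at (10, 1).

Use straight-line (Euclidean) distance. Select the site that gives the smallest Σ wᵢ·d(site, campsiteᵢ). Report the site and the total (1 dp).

Total weighted distance at each candidate:
  Red (8, 3): total = 1254.3
  Blue (1, 7): total = 969.4
  Amber (10, 6): total = 1626.2
  Green (10, 1): total = 1774.4
Minimum is at Blue with total 969.4 mi.

Blue, total 969.4 mi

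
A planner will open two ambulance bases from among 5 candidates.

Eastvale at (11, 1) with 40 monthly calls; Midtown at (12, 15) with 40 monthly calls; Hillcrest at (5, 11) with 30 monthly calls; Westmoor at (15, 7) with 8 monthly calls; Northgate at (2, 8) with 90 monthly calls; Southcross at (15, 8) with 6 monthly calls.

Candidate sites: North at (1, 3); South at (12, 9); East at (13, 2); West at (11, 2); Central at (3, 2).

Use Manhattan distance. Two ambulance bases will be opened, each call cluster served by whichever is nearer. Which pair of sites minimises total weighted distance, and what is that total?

{North, South}, total 1474

Evaluate every pair (each demand assigned to the nearer of the two):
  {North, South}: total = 1474
  {South, Central}: total = 1564
  {South, West}: total = 1604
  {North, West}: total = 1632
  {North, East}: total = 1684
  {South, East}: total = 1684
  {West, Central}: total = 1692
  {East, Central}: total = 1744
  {North, Central}: total = 2354
  {East, West}: total = 2504
Best pair: {North, South} with total 1474.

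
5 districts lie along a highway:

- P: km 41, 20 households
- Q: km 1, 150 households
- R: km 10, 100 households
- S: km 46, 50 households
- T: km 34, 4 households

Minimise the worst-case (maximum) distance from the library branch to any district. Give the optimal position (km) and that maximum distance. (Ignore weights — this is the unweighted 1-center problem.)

The 1-center on a line is the midpoint of the two extreme points: leftmost at 1, rightmost at 46.
Optimal location = (1 + 46)/2 = 23.5; maximum distance = (46 − 1)/2 = 22.5.

location 23.5, max distance 22.5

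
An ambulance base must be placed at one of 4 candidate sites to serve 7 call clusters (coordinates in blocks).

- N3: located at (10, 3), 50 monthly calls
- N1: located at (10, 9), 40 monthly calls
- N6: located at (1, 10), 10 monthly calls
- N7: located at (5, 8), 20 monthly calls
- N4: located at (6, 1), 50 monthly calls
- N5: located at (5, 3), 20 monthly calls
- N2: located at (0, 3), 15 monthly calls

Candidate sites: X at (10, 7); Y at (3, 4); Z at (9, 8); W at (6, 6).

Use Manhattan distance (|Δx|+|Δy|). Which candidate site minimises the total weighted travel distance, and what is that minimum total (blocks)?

Total weighted distance at each candidate:
  X (10, 7): total = 1410
  Y (3, 4): total = 1500
  Z (9, 8): total = 1450
  W (6, 6): total = 1245
Minimum is at W with total 1245 blocks.

W, total 1245 blocks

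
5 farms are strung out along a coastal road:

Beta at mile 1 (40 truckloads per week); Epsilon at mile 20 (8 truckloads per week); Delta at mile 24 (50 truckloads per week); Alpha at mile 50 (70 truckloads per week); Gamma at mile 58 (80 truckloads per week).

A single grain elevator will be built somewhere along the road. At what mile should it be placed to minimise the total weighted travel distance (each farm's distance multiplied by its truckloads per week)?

For a sum of weighted absolute distances on a line, the optimum is the weighted median (not the mean). Total weight W = 248; half-weight = 124.
Sort by position and accumulate weight:
  mile 1 (Beta, w=40) → cum 40
  mile 20 (Epsilon, w=8) → cum 48
  mile 24 (Delta, w=50) → cum 98
  mile 50 (Alpha, w=70) → cum 168  ≥ 124 → median here
  mile 58 (Gamma, w=80) → cum 248
Optimal location: mile 50.

x = 50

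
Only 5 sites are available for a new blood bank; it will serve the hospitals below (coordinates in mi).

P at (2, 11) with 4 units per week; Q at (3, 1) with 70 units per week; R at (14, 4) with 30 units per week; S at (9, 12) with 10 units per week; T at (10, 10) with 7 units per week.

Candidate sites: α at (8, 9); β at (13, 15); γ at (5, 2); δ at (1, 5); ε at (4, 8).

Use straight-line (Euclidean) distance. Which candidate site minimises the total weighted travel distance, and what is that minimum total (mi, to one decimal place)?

γ, total 644.8 mi

Total weighted distance at each candidate:
  α (8, 9): total = 967.3
  β (13, 15): total = 1673.3
  γ (5, 2): total = 644.8
  δ (1, 5): total = 906.9
  ε (4, 8): total = 940.8
Minimum is at γ with total 644.8 mi.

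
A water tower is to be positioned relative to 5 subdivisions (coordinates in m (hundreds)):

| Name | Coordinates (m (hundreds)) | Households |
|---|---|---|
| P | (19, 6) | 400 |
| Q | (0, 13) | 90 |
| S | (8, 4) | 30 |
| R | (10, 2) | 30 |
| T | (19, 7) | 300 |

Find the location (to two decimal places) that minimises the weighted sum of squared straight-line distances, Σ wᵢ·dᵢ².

(16.28, 6.88)

The minimiser of Σwᵢ‖p−pᵢ‖² is the weighted centroid p* = (Σwᵢpᵢ)/(Σwᵢ).
Σwᵢ = 850.
Σwᵢxᵢ = 400·19 + 90·0 + 30·8 + 30·10 + 300·19 = 13840.
Σwᵢyᵢ = 400·6 + 90·13 + 30·4 + 30·2 + 300·7 = 5850.
x* = 13840/850 = 16.28, y* = 5850/850 = 6.88.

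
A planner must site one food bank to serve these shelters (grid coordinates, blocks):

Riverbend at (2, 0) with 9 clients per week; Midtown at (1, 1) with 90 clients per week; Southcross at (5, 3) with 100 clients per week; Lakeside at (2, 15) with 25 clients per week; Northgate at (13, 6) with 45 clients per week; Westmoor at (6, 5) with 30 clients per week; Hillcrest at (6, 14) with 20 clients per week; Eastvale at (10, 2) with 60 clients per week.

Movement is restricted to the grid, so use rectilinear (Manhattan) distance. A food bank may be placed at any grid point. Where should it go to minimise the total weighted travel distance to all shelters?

Manhattan distance separates: Σwᵢ(|x−xᵢ|+|y−yᵢ|) = Σwᵢ|x−xᵢ| + Σwᵢ|y−yᵢ|, so x and y are optimised independently as 1-D weighted medians.
Total weight W = 379; half = 189.5.
x-coordinate, sorted with cumulative weight:
  x=1 (Midtown, w=90) cum 90
  x=2 (Riverbend, w=9) cum 99
  x=2 (Lakeside, w=25) cum 124
  x=5 (Southcross, w=100) cum 224  ← median
  x=6 (Westmoor, w=30) cum 254
  x=6 (Hillcrest, w=20) cum 274
  x=10 (Eastvale, w=60) cum 334
  x=13 (Northgate, w=45) cum 379
⇒ x* = 5
y-coordinate, sorted with cumulative weight:
  y=0 (Riverbend, w=9) cum 9
  y=1 (Midtown, w=90) cum 99
  y=2 (Eastvale, w=60) cum 159
  y=3 (Southcross, w=100) cum 259  ← median
  y=5 (Westmoor, w=30) cum 289
  y=6 (Northgate, w=45) cum 334
  y=14 (Hillcrest, w=20) cum 354
  y=15 (Lakeside, w=25) cum 379
⇒ y* = 3

(5, 3)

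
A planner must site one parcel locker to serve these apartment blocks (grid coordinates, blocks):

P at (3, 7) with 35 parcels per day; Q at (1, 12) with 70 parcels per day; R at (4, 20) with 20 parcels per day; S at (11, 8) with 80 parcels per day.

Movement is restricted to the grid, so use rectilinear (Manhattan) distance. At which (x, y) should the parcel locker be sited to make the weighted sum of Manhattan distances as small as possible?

Manhattan distance separates: Σwᵢ(|x−xᵢ|+|y−yᵢ|) = Σwᵢ|x−xᵢ| + Σwᵢ|y−yᵢ|, so x and y are optimised independently as 1-D weighted medians.
Total weight W = 205; half = 102.5.
x-coordinate, sorted with cumulative weight:
  x=1 (Q, w=70) cum 70
  x=3 (P, w=35) cum 105  ← median
  x=4 (R, w=20) cum 125
  x=11 (S, w=80) cum 205
⇒ x* = 3
y-coordinate, sorted with cumulative weight:
  y=7 (P, w=35) cum 35
  y=8 (S, w=80) cum 115  ← median
  y=12 (Q, w=70) cum 185
  y=20 (R, w=20) cum 205
⇒ y* = 8

(3, 8)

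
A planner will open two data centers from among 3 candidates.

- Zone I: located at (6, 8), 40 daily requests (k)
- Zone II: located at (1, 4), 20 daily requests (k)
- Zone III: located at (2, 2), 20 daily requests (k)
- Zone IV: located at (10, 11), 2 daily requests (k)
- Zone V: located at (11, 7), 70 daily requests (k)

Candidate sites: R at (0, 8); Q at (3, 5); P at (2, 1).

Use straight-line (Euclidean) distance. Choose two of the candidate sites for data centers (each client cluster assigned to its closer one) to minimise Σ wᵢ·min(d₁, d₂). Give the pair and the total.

Evaluate every pair (each demand assigned to the nearer of the two):
  {Q, P}: total = 830.1
  {R, Q}: total = 873.3
  {R, P}: total = 1101.3
Best pair: {Q, P} with total 830.1.

{Q, P}, total 830.1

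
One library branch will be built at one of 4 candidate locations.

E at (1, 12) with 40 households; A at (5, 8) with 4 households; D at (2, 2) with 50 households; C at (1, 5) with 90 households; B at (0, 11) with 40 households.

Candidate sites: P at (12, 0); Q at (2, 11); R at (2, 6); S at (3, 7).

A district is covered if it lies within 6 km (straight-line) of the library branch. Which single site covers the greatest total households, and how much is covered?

S, covering 224

Coverage radius r = 6 km; a point is covered iff (Δx)²+(Δy)² ≤ 6² = 36.
  P (12, 0): covers {none} → 0
  Q (2, 11): covers {E, A, B} → 84
  R (2, 6): covers {A, D, C, B} → 184
  S (3, 7): covers {E, A, D, C, B} → 224
Maximum coverage at S: 224 households.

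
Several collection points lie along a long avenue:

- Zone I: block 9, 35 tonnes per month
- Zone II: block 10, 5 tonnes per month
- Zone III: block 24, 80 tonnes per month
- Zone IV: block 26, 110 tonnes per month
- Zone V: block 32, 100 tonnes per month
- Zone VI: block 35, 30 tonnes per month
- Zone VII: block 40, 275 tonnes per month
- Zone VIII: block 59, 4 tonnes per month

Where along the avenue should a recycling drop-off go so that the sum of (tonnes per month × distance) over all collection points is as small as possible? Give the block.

x = 32

For a sum of weighted absolute distances on a line, the optimum is the weighted median (not the mean). Total weight W = 639; half-weight = 319.5.
Sort by position and accumulate weight:
  block 9 (Zone I, w=35) → cum 35
  block 10 (Zone II, w=5) → cum 40
  block 24 (Zone III, w=80) → cum 120
  block 26 (Zone IV, w=110) → cum 230
  block 32 (Zone V, w=100) → cum 330  ≥ 319.5 → median here
  block 35 (Zone VI, w=30) → cum 360
  block 40 (Zone VII, w=275) → cum 635
  block 59 (Zone VIII, w=4) → cum 639
Optimal location: block 32.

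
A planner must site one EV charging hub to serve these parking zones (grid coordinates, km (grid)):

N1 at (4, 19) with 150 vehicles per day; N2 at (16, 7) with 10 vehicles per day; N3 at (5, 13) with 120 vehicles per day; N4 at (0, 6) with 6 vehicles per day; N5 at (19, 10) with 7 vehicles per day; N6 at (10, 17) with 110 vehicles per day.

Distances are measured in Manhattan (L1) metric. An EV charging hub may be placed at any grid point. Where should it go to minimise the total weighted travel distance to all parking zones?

Manhattan distance separates: Σwᵢ(|x−xᵢ|+|y−yᵢ|) = Σwᵢ|x−xᵢ| + Σwᵢ|y−yᵢ|, so x and y are optimised independently as 1-D weighted medians.
Total weight W = 403; half = 201.5.
x-coordinate, sorted with cumulative weight:
  x=0 (N4, w=6) cum 6
  x=4 (N1, w=150) cum 156
  x=5 (N3, w=120) cum 276  ← median
  x=10 (N6, w=110) cum 386
  x=16 (N2, w=10) cum 396
  x=19 (N5, w=7) cum 403
⇒ x* = 5
y-coordinate, sorted with cumulative weight:
  y=6 (N4, w=6) cum 6
  y=7 (N2, w=10) cum 16
  y=10 (N5, w=7) cum 23
  y=13 (N3, w=120) cum 143
  y=17 (N6, w=110) cum 253  ← median
  y=19 (N1, w=150) cum 403
⇒ y* = 17

(5, 17)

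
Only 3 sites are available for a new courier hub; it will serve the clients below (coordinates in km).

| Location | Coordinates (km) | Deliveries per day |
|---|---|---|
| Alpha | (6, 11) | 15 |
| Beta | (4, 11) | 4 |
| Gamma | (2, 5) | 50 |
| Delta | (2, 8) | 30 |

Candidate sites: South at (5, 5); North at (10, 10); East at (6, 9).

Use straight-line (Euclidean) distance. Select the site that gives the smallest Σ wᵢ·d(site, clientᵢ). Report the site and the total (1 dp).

South, total 392.9 km

Total weighted distance at each candidate:
  South (5, 5): total = 392.9
  North (10, 10): total = 805.3
  East (6, 9): total = 447.8
Minimum is at South with total 392.9 km.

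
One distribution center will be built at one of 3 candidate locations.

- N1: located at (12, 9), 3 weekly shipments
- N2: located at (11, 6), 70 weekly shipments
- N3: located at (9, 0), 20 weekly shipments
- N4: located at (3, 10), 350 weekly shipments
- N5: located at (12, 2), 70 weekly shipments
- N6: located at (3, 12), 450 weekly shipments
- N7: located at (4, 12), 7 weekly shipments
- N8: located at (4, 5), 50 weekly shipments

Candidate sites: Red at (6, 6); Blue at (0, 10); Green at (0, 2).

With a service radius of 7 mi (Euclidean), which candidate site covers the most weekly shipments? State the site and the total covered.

Red, covering 950

Coverage radius r = 7 mi; a point is covered iff (Δx)²+(Δy)² ≤ 7² = 49.
  Red (6, 6): covers {N1, N2, N3, N4, N6, N7, N8} → 950
  Blue (0, 10): covers {N4, N6, N7, N8} → 857
  Green (0, 2): covers {N8} → 50
Maximum coverage at Red: 950 weekly shipments.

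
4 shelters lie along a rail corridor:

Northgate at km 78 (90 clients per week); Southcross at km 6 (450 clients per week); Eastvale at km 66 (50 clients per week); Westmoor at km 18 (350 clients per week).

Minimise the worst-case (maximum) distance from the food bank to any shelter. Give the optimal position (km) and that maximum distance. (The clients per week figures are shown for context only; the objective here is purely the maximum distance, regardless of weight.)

location 42, max distance 36

The 1-center on a line is the midpoint of the two extreme points: leftmost at 6, rightmost at 78.
Optimal location = (6 + 78)/2 = 42; maximum distance = (78 − 6)/2 = 36.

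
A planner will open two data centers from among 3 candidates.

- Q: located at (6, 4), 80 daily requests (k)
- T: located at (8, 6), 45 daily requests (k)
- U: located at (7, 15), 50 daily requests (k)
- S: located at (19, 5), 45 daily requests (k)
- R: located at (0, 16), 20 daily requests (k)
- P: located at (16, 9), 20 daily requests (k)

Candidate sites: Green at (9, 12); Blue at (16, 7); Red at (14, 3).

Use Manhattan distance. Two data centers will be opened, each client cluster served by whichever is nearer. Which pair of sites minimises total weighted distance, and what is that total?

Evaluate every pair (each demand assigned to the nearer of the two):
  {Green, Blue}: total = 1970
  {Green, Red}: total = 2020
  {Blue, Red}: total = 2740
Best pair: {Green, Blue} with total 1970.

{Green, Blue}, total 1970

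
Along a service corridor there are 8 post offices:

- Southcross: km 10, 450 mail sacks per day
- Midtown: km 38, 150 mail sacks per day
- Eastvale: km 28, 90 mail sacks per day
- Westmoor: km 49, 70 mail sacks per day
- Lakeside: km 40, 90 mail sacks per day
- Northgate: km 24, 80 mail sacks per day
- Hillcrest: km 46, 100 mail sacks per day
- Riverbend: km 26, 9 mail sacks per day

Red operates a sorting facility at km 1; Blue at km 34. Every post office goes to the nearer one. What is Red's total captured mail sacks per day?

450

The indifferent point is the midpoint (1+34)/2 = 17.5; post offices left of it (closer to Red at 1) go to Red, those right go to Blue.
  Southcross at 10 (w=450) → Red
  Northgate at 24 (w=80) → Blue
  Riverbend at 26 (w=9) → Blue
  Eastvale at 28 (w=90) → Blue
  Midtown at 38 (w=150) → Blue
  Lakeside at 40 (w=90) → Blue
  Hillcrest at 46 (w=100) → Blue
  Westmoor at 49 (w=70) → Blue
Red captures 450; Blue captures 589.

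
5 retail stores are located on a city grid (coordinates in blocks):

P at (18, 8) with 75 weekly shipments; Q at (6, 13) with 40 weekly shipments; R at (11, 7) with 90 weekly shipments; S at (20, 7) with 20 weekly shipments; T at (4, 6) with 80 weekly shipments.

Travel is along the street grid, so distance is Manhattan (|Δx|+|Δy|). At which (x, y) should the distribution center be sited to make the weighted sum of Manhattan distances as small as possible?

(11, 7)

Manhattan distance separates: Σwᵢ(|x−xᵢ|+|y−yᵢ|) = Σwᵢ|x−xᵢ| + Σwᵢ|y−yᵢ|, so x and y are optimised independently as 1-D weighted medians.
Total weight W = 305; half = 152.5.
x-coordinate, sorted with cumulative weight:
  x=4 (T, w=80) cum 80
  x=6 (Q, w=40) cum 120
  x=11 (R, w=90) cum 210  ← median
  x=18 (P, w=75) cum 285
  x=20 (S, w=20) cum 305
⇒ x* = 11
y-coordinate, sorted with cumulative weight:
  y=6 (T, w=80) cum 80
  y=7 (R, w=90) cum 170  ← median
  y=7 (S, w=20) cum 190
  y=8 (P, w=75) cum 265
  y=13 (Q, w=40) cum 305
⇒ y* = 7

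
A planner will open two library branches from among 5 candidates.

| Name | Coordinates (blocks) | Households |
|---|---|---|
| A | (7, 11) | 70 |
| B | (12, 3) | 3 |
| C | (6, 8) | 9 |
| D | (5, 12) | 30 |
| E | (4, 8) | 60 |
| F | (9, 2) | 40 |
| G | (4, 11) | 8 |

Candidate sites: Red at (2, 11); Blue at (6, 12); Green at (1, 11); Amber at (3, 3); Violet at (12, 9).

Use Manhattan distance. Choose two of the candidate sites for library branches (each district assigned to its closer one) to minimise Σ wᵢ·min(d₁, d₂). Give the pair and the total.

Evaluate every pair (each demand assigned to the nearer of the two):
  {Blue, Amber}: total = 897
  {Blue, Violet}: total = 1008
  {Red, Blue}: total = 1087
  {Blue, Green}: total = 1155
  {Red, Amber}: total = 1156
  {Red, Violet}: total = 1267
  {Green, Amber}: total = 1333
  {Green, Violet}: total = 1435
  {Red, Green}: total = 1543
  {Amber, Violet}: total = 1583
Best pair: {Blue, Amber} with total 897.

{Blue, Amber}, total 897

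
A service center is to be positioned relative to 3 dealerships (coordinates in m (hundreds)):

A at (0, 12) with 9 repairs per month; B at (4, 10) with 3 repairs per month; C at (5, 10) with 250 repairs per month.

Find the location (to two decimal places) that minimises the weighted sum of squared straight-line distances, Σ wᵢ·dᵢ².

(4.82, 10.07)

The minimiser of Σwᵢ‖p−pᵢ‖² is the weighted centroid p* = (Σwᵢpᵢ)/(Σwᵢ).
Σwᵢ = 262.
Σwᵢxᵢ = 9·0 + 3·4 + 250·5 = 1262.
Σwᵢyᵢ = 9·12 + 3·10 + 250·10 = 2638.
x* = 1262/262 = 4.82, y* = 2638/262 = 10.07.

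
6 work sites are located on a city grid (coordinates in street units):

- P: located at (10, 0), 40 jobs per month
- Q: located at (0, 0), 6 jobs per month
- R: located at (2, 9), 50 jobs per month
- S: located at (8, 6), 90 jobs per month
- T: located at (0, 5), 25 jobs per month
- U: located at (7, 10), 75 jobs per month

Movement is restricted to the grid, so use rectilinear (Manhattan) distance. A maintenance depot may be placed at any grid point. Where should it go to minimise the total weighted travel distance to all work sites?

Manhattan distance separates: Σwᵢ(|x−xᵢ|+|y−yᵢ|) = Σwᵢ|x−xᵢ| + Σwᵢ|y−yᵢ|, so x and y are optimised independently as 1-D weighted medians.
Total weight W = 286; half = 143.
x-coordinate, sorted with cumulative weight:
  x=0 (Q, w=6) cum 6
  x=0 (T, w=25) cum 31
  x=2 (R, w=50) cum 81
  x=7 (U, w=75) cum 156  ← median
  x=8 (S, w=90) cum 246
  x=10 (P, w=40) cum 286
⇒ x* = 7
y-coordinate, sorted with cumulative weight:
  y=0 (P, w=40) cum 40
  y=0 (Q, w=6) cum 46
  y=5 (T, w=25) cum 71
  y=6 (S, w=90) cum 161  ← median
  y=9 (R, w=50) cum 211
  y=10 (U, w=75) cum 286
⇒ y* = 6

(7, 6)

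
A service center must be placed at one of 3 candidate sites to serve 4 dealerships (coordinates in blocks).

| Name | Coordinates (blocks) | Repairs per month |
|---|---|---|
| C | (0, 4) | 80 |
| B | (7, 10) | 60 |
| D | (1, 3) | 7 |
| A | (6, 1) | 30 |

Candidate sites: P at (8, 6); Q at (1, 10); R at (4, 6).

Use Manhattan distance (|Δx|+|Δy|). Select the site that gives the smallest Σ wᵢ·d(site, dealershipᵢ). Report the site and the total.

R, total 1152 blocks

Total weighted distance at each candidate:
  P (8, 6): total = 1380
  Q (1, 10): total = 1389
  R (4, 6): total = 1152
Minimum is at R with total 1152 blocks.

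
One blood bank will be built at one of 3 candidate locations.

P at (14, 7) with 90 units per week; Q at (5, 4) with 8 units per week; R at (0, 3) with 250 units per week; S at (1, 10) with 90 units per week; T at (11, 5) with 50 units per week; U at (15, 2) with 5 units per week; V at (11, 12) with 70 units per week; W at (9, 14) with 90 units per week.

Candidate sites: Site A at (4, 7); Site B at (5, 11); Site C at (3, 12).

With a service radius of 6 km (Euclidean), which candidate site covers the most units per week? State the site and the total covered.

Coverage radius r = 6 km; a point is covered iff (Δx)²+(Δy)² ≤ 6² = 36.
  Site A (4, 7): covers {Q, R, S} → 348
  Site B (5, 11): covers {S, W} → 180
  Site C (3, 12): covers {S} → 90
Maximum coverage at Site A: 348 units per week.

Site A, covering 348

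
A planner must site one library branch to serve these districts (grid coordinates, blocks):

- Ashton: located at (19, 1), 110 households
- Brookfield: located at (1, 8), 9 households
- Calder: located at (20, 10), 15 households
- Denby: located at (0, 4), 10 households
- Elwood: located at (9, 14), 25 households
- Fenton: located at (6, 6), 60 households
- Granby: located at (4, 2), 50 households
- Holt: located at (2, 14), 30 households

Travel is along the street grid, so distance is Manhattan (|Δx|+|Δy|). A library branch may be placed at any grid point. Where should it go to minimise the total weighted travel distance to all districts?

(6, 2)

Manhattan distance separates: Σwᵢ(|x−xᵢ|+|y−yᵢ|) = Σwᵢ|x−xᵢ| + Σwᵢ|y−yᵢ|, so x and y are optimised independently as 1-D weighted medians.
Total weight W = 309; half = 154.5.
x-coordinate, sorted with cumulative weight:
  x=0 (Denby, w=10) cum 10
  x=1 (Brookfield, w=9) cum 19
  x=2 (Holt, w=30) cum 49
  x=4 (Granby, w=50) cum 99
  x=6 (Fenton, w=60) cum 159  ← median
  x=9 (Elwood, w=25) cum 184
  x=19 (Ashton, w=110) cum 294
  x=20 (Calder, w=15) cum 309
⇒ x* = 6
y-coordinate, sorted with cumulative weight:
  y=1 (Ashton, w=110) cum 110
  y=2 (Granby, w=50) cum 160  ← median
  y=4 (Denby, w=10) cum 170
  y=6 (Fenton, w=60) cum 230
  y=8 (Brookfield, w=9) cum 239
  y=10 (Calder, w=15) cum 254
  y=14 (Elwood, w=25) cum 279
  y=14 (Holt, w=30) cum 309
⇒ y* = 2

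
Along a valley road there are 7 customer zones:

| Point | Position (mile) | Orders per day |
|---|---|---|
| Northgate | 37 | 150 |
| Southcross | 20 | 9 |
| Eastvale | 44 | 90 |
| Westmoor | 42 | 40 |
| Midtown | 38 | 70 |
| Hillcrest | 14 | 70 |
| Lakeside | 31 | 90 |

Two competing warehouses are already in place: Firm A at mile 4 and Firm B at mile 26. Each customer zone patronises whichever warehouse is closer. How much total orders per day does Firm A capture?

70

The indifferent point is the midpoint (4+26)/2 = 15; customer zones left of it (closer to Firm A at 4) go to Firm A, those right go to Firm B.
  Hillcrest at 14 (w=70) → Firm A
  Southcross at 20 (w=9) → Firm B
  Lakeside at 31 (w=90) → Firm B
  Northgate at 37 (w=150) → Firm B
  Midtown at 38 (w=70) → Firm B
  Westmoor at 42 (w=40) → Firm B
  Eastvale at 44 (w=90) → Firm B
Firm A captures 70; Firm B captures 449.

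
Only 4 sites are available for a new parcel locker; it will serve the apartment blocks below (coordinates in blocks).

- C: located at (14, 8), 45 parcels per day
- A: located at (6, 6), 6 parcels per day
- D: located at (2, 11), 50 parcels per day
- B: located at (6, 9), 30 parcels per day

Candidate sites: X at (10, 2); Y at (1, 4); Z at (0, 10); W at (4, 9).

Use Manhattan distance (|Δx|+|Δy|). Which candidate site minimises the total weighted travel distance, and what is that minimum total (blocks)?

W, total 785 blocks

Total weighted distance at each candidate:
  X (10, 2): total = 1678
  Y (1, 4): total = 1507
  Z (0, 10): total = 1140
  W (4, 9): total = 785
Minimum is at W with total 785 blocks.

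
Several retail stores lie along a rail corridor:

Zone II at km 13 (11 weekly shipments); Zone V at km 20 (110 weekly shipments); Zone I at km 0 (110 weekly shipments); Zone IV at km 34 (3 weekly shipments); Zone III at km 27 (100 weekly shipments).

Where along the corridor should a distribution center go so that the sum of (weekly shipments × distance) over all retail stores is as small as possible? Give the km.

For a sum of weighted absolute distances on a line, the optimum is the weighted median (not the mean). Total weight W = 334; half-weight = 167.
Sort by position and accumulate weight:
  km 0 (Zone I, w=110) → cum 110
  km 13 (Zone II, w=11) → cum 121
  km 20 (Zone V, w=110) → cum 231  ≥ 167 → median here
  km 27 (Zone III, w=100) → cum 331
  km 34 (Zone IV, w=3) → cum 334
Optimal location: km 20.

x = 20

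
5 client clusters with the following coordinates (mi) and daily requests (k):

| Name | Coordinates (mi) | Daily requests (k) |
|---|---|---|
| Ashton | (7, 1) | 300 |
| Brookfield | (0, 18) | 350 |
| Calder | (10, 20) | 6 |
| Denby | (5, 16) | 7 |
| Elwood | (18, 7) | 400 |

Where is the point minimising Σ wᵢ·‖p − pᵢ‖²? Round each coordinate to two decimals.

The minimiser of Σwᵢ‖p−pᵢ‖² is the weighted centroid p* = (Σwᵢpᵢ)/(Σwᵢ).
Σwᵢ = 1063.
Σwᵢxᵢ = 300·7 + 350·0 + 6·10 + 7·5 + 400·18 = 9395.
Σwᵢyᵢ = 300·1 + 350·18 + 6·20 + 7·16 + 400·7 = 9632.
x* = 9395/1063 = 8.84, y* = 9632/1063 = 9.06.

(8.84, 9.06)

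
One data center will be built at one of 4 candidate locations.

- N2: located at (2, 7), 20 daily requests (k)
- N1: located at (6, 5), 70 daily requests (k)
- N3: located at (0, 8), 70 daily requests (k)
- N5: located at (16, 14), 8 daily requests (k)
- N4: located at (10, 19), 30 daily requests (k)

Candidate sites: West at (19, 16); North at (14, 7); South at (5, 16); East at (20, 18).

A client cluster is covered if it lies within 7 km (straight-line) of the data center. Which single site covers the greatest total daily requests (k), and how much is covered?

Coverage radius r = 7 km; a point is covered iff (Δx)²+(Δy)² ≤ 7² = 49.
  West (19, 16): covers {N5} → 8
  North (14, 7): covers {none} → 0
  South (5, 16): covers {N4} → 30
  East (20, 18): covers {N5} → 8
Maximum coverage at South: 30 daily requests (k).

South, covering 30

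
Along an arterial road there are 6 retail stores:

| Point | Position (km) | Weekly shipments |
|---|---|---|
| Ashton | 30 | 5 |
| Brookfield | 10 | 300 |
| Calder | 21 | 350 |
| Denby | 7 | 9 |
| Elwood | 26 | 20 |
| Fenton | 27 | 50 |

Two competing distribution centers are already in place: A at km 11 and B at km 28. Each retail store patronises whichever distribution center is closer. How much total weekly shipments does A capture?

309

The indifferent point is the midpoint (11+28)/2 = 19.5; retail stores left of it (closer to A at 11) go to A, those right go to B.
  Denby at 7 (w=9) → A
  Brookfield at 10 (w=300) → A
  Calder at 21 (w=350) → B
  Elwood at 26 (w=20) → B
  Fenton at 27 (w=50) → B
  Ashton at 30 (w=5) → B
A captures 309; B captures 425.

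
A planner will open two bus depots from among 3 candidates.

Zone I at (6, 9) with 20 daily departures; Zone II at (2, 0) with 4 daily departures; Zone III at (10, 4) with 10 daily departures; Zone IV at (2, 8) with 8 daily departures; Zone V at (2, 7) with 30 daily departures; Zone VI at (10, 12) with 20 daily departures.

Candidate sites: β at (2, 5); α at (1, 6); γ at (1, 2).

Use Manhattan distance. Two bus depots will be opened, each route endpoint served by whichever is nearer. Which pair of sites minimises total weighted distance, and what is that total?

{β, γ}, total 646

Evaluate every pair (each demand assigned to the nearer of the two):
  {β, γ}: total = 646
  {β, α}: total = 654
  {α, γ}: total = 666
Best pair: {β, γ} with total 646.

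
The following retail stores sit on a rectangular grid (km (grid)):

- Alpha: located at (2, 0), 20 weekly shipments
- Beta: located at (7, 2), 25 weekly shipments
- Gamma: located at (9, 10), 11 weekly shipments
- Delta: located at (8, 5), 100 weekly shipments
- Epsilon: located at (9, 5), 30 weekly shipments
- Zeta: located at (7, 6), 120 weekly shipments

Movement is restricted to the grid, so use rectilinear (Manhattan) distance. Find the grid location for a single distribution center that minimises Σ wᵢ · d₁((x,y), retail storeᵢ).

Manhattan distance separates: Σwᵢ(|x−xᵢ|+|y−yᵢ|) = Σwᵢ|x−xᵢ| + Σwᵢ|y−yᵢ|, so x and y are optimised independently as 1-D weighted medians.
Total weight W = 306; half = 153.
x-coordinate, sorted with cumulative weight:
  x=2 (Alpha, w=20) cum 20
  x=7 (Beta, w=25) cum 45
  x=7 (Zeta, w=120) cum 165  ← median
  x=8 (Delta, w=100) cum 265
  x=9 (Gamma, w=11) cum 276
  x=9 (Epsilon, w=30) cum 306
⇒ x* = 7
y-coordinate, sorted with cumulative weight:
  y=0 (Alpha, w=20) cum 20
  y=2 (Beta, w=25) cum 45
  y=5 (Delta, w=100) cum 145
  y=5 (Epsilon, w=30) cum 175  ← median
  y=6 (Zeta, w=120) cum 295
  y=10 (Gamma, w=11) cum 306
⇒ y* = 5

(7, 5)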